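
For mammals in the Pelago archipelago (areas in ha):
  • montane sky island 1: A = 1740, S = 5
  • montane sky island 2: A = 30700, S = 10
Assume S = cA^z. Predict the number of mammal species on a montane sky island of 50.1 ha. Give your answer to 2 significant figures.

z = ln(10/5) / ln(30700/1740) = 0.6931 / 2.8704 = 0.2415
c = 5 / 1740^0.2415 = 5 / 6.061 = 0.825
S₃ = 0.825 × 50.1^0.2415 = 0.825 × 2.573 ≈ 2.123

2.1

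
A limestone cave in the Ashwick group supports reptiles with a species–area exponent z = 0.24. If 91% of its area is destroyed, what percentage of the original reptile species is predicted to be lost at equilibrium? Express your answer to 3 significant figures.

S_new/S_old = (A_new/A_old)^z = 0.09^0.24
= exp(0.24 × ln 0.09) = exp(0.24 × -2.4079) = exp(-0.5779) ≈ 0.5611
Fraction lost = 1 − 0.5611 = 0.4389

43.9%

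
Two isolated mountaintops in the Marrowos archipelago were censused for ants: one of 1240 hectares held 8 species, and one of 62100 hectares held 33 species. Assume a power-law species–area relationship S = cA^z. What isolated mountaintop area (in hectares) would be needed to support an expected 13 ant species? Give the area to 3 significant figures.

z = ln(33/8) / ln(62100/1240) = 1.4171 / 3.9136 = 0.3621
c = 8 / 1240^0.3621 = 8 / 13.18 = 0.6068
A = (13/0.6068)^(1/0.3621) ⇒ ln A = ln(21.43)/0.3621 = 8.4637
A = e^8.4637 ≈ 4740 hectares

4740 hectares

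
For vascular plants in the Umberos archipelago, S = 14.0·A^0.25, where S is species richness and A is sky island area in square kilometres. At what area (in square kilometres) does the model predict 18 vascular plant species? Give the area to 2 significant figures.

2.7 square kilometres

18 = 14 × A^0.25  ⇒  A^0.25 = 18/14 = 1.286
ln A = ln(1.286) / 0.25 = 0.2513 / 0.25 = 1.0053
A = e^1.0053 ≈ 2.733 square kilometres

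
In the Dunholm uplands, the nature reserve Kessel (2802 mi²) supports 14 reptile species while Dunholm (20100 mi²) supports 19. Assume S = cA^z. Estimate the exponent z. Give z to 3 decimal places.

Taking logs: ln S = ln c + z ln A, so z = (ln S₂ − ln S₁)/(ln A₂ − ln A₁).
z = ln(19/14) / ln(20100/2802) = ln(1.357) / ln(7.173) = 0.3054 / 1.9704 = 0.1550

0.155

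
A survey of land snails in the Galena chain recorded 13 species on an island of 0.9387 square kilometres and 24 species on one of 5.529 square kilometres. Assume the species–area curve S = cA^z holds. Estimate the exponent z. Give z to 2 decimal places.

Taking logs: ln S = ln c + z ln A, so z = (ln S₂ − ln S₁)/(ln A₂ − ln A₁).
z = ln(24/13) / ln(5.529/0.9387) = ln(1.846) / ln(5.89) = 0.6131 / 1.7733 = 0.3457

0.35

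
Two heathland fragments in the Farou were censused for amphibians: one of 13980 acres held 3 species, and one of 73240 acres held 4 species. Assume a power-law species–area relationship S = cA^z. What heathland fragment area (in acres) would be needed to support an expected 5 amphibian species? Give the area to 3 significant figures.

265000 acres

z = ln(4/3) / ln(73240/13980) = 0.2877 / 1.6561 = 0.1737
c = 3 / 13980^0.1737 = 3 / 5.249 = 0.5715
A = (5/0.5715)^(1/0.1737) ⇒ ln A = ln(8.749)/0.1737 = 12.4861
A = e^12.4861 ≈ 264628 acres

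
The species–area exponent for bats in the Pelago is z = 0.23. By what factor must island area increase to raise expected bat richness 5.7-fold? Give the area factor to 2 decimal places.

1933.80

(A₂/A₁)^0.23 = 5.7, so A₂/A₁ = 5.7^(1/0.23) = 5.7^4.348
ln(A₂/A₁) = ln 5.7 / 0.23 = 1.7405 / 0.23 = 7.5672
A₂/A₁ = e^7.5672 ≈ 1934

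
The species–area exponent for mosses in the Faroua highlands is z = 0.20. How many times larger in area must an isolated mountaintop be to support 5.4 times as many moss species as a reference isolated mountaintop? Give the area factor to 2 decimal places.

(A₂/A₁)^0.2 = 5.4, so A₂/A₁ = 5.4^(1/0.2) = 5.4^5
ln(A₂/A₁) = ln 5.4 / 0.2 = 1.6864 / 0.2 = 8.4320
A₂/A₁ = e^8.4320 ≈ 4592

4591.65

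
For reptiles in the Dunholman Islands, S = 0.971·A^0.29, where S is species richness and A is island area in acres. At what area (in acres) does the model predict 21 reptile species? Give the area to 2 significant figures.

40000 acres

21 = 0.971 × A^0.29  ⇒  A^0.29 = 21/0.971 = 21.63
ln A = ln(21.63) / 0.29 = 3.0740 / 0.29 = 10.5998
A = e^10.5998 ≈ 40128 acres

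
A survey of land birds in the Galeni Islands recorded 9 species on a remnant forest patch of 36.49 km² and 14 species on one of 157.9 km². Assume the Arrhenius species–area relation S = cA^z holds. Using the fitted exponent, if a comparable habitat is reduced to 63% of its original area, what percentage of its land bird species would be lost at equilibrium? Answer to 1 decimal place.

z = ln(14/9) / ln(157.9/36.49) = 0.4418 / 1.4649 = 0.3016
S_new/S_old = (A_new/A_old)^z = 0.63^0.3016 = exp(0.3016 × -0.4620) = 0.8699
Fraction lost = 1 − 0.8699 = 0.1301

13.0%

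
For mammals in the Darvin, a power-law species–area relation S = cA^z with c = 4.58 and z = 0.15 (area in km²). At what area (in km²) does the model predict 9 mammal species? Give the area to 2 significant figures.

90 km²

9 = 4.58 × A^0.15  ⇒  A^0.15 = 9/4.58 = 1.965
ln A = ln(1.965) / 0.15 = 0.6755 / 0.15 = 4.5035
A = e^4.5035 ≈ 90.33 km²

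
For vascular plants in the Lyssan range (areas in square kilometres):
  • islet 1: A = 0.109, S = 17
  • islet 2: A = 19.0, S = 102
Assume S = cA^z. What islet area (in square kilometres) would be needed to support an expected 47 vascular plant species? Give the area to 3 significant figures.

z = ln(102/17) / ln(19/0.109) = 1.7918 / 5.1608 = 0.3472
c = 17 / 0.109^0.3472 = 17 / 0.4632 = 36.7
A = (47/36.7)^(1/0.3472) ⇒ ln A = ln(1.281)/0.3472 = 0.7127
A = e^0.7127 ≈ 2.039 square kilometres

2.04 square kilometres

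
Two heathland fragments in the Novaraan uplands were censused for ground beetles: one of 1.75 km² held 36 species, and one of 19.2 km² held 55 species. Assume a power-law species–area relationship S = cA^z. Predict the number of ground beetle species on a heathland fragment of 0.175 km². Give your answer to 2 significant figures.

z = ln(55/36) / ln(19.2/1.75) = 0.4238 / 2.3953 = 0.1769
c = 36 / 1.75^0.1769 = 36 / 1.104 = 32.61
S₃ = 32.61 × 0.175^0.1769 = 32.61 × 0.7346 ≈ 23.95

24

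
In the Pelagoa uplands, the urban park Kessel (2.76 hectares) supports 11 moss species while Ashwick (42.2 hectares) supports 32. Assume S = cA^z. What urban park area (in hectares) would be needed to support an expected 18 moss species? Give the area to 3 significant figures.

z = ln(32/11) / ln(42.2/2.76) = 1.0678 / 2.7272 = 0.3916
c = 11 / 2.76^0.3916 = 11 / 1.488 = 7.392
A = (18/7.392)^(1/0.3916) ⇒ ln A = ln(2.435)/0.3916 = 2.2730
A = e^2.2730 ≈ 9.708 hectares

9.71 hectares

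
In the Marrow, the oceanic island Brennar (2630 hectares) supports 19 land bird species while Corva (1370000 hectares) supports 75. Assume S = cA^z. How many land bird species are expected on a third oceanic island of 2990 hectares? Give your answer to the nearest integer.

20

z = ln(75/19) / ln(1370000/2630) = 1.3730 / 6.2556 = 0.2195
c = 19 / 2630^0.2195 = 19 / 5.632 = 3.374
S₃ = 3.374 × 2990^0.2195 = 3.374 × 5.793 ≈ 19.54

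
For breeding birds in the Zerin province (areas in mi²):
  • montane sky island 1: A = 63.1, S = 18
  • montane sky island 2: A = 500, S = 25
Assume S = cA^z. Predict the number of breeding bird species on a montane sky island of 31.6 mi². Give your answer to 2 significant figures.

16

z = ln(25/18) / ln(500/63.1) = 0.3285 / 2.0699 = 0.1587
c = 18 / 63.1^0.1587 = 18 / 1.931 = 9.324
S₃ = 9.324 × 31.6^0.1587 = 9.324 × 1.73 ≈ 16.13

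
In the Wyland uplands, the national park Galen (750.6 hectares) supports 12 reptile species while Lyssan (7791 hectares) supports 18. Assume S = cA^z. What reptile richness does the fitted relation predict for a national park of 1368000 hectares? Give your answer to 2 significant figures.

44

z = ln(18/12) / ln(7791/750.6) = 0.4055 / 2.3399 = 0.1733
c = 12 / 750.6^0.1733 = 12 / 3.15 = 3.81
S₃ = 3.81 × 1368000^0.1733 = 3.81 × 11.57 ≈ 44.08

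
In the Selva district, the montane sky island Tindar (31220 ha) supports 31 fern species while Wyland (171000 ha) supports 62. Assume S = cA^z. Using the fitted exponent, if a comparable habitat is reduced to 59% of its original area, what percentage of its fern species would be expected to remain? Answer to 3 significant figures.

80.6%

z = ln(62/31) / ln(171000/31220) = 0.6931 / 1.7006 = 0.4076
S_new/S_old = (A_new/A_old)^z = 0.59^0.4076 = exp(0.4076 × -0.5276) = 0.8065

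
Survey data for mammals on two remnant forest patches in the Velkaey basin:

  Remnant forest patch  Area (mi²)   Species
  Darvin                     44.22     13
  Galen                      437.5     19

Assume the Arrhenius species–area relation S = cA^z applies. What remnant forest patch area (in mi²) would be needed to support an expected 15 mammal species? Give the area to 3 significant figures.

z = ln(19/13) / ln(437.5/44.22) = 0.3795 / 2.2919 = 0.1656
c = 13 / 44.22^0.1656 = 13 / 1.873 = 6.942
A = (15/6.942)^(1/0.1656) ⇒ ln A = ln(2.161)/0.1656 = 4.6534
A = e^4.6534 ≈ 104.9 mi²

105 mi²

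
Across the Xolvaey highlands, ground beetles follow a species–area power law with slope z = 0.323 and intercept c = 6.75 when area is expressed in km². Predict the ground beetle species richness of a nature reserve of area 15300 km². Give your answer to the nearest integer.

S = 6.75 × 15300^0.323 = 6.75 × 22.47 ≈ 151.7

152 species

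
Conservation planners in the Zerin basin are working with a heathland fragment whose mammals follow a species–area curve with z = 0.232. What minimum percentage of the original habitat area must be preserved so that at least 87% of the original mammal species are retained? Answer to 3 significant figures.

Need (A_new/A_old)^0.232 = 0.87, so A_new/A_old = 0.87^(1/0.232) = 0.87^4.31
ln(A_new/A_old) = ln 0.87 / 0.232 = -0.1393 / 0.232 = -0.6003
A_new/A_old = e^-0.6003 ≈ 0.5487

54.9%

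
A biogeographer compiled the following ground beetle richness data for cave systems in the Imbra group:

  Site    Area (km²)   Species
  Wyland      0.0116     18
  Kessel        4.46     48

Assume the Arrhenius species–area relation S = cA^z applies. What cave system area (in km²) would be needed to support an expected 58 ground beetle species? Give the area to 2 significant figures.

14 km²

z = ln(48/18) / ln(4.46/0.0116) = 0.9808 / 5.9519 = 0.1648
c = 18 / 0.0116^0.1648 = 18 / 0.4798 = 37.52
A = (58/37.52)^(1/0.1648) ⇒ ln A = ln(1.546)/0.1648 = 2.6435
A = e^2.6435 ≈ 14.06 km²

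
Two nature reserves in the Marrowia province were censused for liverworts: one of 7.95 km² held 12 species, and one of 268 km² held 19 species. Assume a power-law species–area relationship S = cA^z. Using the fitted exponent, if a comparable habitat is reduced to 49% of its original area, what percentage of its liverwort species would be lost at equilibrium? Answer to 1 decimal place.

z = ln(19/12) / ln(268/7.95) = 0.4595 / 3.5178 = 0.1306
S_new/S_old = (A_new/A_old)^z = 0.49^0.1306 = exp(0.1306 × -0.7133) = 0.911
Fraction lost = 1 − 0.911 = 0.08897

8.9%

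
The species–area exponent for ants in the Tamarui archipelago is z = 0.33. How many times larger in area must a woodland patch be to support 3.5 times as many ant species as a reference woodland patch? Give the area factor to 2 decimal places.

44.53

(A₂/A₁)^0.33 = 3.5, so A₂/A₁ = 3.5^(1/0.33) = 3.5^3.03
ln(A₂/A₁) = ln 3.5 / 0.33 = 1.2528 / 0.33 = 3.7963
A₂/A₁ = e^3.7963 ≈ 44.53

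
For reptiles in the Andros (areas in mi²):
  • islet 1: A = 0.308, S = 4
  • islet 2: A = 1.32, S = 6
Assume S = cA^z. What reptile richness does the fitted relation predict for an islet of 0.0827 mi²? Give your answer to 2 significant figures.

2.8

z = ln(6/4) / ln(1.32/0.308) = 0.4055 / 1.4553 = 0.2786
c = 4 / 0.308^0.2786 = 4 / 0.7203 = 5.553
S₃ = 5.553 × 0.0827^0.2786 = 5.553 × 0.4993 ≈ 2.773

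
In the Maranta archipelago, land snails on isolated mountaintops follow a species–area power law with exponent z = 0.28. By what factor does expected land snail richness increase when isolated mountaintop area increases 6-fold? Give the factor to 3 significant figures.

1.65

S₂/S₁ = (A₂/A₁)^z = 6^0.28
ln(S₂/S₁) = 0.28 × ln 6 = 0.28 × 1.7918 = 0.5017
S₂/S₁ = e^0.5017 ≈ 1.652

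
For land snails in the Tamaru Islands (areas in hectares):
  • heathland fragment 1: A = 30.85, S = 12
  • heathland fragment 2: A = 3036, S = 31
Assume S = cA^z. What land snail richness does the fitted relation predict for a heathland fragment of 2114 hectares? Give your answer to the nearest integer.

29

z = ln(31/12) / ln(3036/30.85) = 0.9491 / 4.5892 = 0.2068
c = 12 / 30.85^0.2068 = 12 / 2.032 = 5.905
S₃ = 5.905 × 2114^0.2068 = 5.905 × 4.871 ≈ 28.76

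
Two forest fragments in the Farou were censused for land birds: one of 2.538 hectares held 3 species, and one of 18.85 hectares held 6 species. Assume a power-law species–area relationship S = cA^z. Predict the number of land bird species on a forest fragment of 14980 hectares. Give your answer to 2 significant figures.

60

z = ln(6/3) / ln(18.85/2.538) = 0.6931 / 2.0051 = 0.3457
c = 3 / 2.538^0.3457 = 3 / 1.38 = 2.174
S₃ = 2.174 × 14980^0.3457 = 2.174 × 27.76 ≈ 60.35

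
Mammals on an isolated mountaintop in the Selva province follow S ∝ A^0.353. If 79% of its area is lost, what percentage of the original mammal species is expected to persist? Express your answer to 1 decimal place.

S_new/S_old = (A_new/A_old)^z = 0.21^0.353
= exp(0.353 × ln 0.21) = exp(0.353 × -1.5606) = exp(-0.5509) ≈ 0.5764

57.6%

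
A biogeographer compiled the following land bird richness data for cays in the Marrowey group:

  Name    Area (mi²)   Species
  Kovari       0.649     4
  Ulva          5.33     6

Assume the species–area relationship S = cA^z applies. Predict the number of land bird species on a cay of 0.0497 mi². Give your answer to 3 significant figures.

z = ln(6/4) / ln(5.33/0.649) = 0.4055 / 2.1057 = 0.1926
c = 4 / 0.649^0.1926 = 4 / 0.9201 = 4.347
S₃ = 4.347 × 0.0497^0.1926 = 4.347 × 0.561 ≈ 2.439

2.44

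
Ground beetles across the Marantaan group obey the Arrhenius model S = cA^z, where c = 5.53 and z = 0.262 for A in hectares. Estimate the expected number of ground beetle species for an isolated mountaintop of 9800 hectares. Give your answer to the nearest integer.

61 species

S = 5.53 × 9800^0.262
ln S = ln 5.53 + 0.262 × ln 9800 = 1.7102 + 0.262 × 9.1901 = 4.1180
S = e^4.1180 ≈ 61.44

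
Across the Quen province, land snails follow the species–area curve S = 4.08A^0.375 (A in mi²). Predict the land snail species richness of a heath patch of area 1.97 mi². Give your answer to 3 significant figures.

5.26

S = 4.08 × 1.97^0.375
ln S = ln 4.08 + 0.375 × ln 1.97 = 1.4061 + 0.375 × 0.6780 = 1.6604
S = e^1.6604 ≈ 5.261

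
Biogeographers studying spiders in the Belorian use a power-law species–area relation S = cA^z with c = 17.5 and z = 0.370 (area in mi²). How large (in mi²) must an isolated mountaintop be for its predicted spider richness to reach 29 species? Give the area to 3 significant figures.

3.92 mi²

29 = 17.5 × A^0.37  ⇒  A^0.37 = 29/17.5 = 1.657
ln A = ln(1.657) / 0.37 = 0.5051 / 0.37 = 1.3651
A = e^1.3651 ≈ 3.916 mi²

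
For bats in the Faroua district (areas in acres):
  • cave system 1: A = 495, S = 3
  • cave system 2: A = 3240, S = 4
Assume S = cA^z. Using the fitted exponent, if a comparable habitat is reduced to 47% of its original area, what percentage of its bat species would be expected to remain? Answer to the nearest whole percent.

89%

z = ln(4/3) / ln(3240/495) = 0.2877 / 1.8788 = 0.1531
S_new/S_old = (A_new/A_old)^z = 0.47^0.1531 = exp(0.1531 × -0.7550) = 0.8908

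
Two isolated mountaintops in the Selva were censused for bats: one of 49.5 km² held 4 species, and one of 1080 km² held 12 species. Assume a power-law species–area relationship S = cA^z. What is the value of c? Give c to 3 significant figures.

z = ln(S₂/S₁) / ln(A₂/A₁) = ln(12/4) / ln(1080/49.5) = 1.0986 / 3.0827 = 0.3564
c = S₁ / A₁^z = 4 / 49.5^0.3564 = 4 / 4.017 = 0.9957

0.996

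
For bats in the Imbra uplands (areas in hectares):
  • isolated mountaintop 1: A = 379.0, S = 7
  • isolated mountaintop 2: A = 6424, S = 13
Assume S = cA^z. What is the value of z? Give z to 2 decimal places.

0.22

Taking logs: ln S = ln c + z ln A, so z = (ln S₂ − ln S₁)/(ln A₂ − ln A₁).
z = ln(13/7) / ln(6424/379) = ln(1.857) / ln(16.95) = 0.6190 / 2.8303 = 0.2187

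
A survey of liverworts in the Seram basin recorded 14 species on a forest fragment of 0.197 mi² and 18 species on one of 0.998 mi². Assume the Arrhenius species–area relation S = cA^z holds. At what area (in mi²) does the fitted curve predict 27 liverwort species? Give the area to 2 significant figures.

z = ln(18/14) / ln(0.998/0.197) = 0.2513 / 1.6225 = 0.1549
c = 14 / 0.197^0.1549 = 14 / 0.7775 = 18.01
A = (27/18.01)^(1/0.1549) ⇒ ln A = ln(1.5)/0.1549 = 2.6158
A = e^2.6158 ≈ 13.68 mi²

14 mi²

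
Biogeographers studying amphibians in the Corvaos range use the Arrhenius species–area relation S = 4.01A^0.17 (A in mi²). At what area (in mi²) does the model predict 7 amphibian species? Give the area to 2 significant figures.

7 = 4.01 × A^0.17  ⇒  A^0.17 = 7/4.01 = 1.746
ln A = ln(1.746) / 0.17 = 0.5571 / 0.17 = 3.2772
A = e^3.2772 ≈ 26.5 mi²

27 mi²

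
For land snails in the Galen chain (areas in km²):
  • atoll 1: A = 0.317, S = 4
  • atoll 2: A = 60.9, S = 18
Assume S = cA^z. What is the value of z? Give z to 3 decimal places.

Taking logs: ln S = ln c + z ln A, so z = (ln S₂ − ln S₁)/(ln A₂ − ln A₁).
z = ln(18/4) / ln(60.9/0.317) = ln(4.5) / ln(192.1) = 1.5041 / 5.2581 = 0.2861

0.286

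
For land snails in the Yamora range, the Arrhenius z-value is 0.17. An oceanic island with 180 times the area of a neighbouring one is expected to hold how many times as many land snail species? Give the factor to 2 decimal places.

S₂/S₁ = (A₂/A₁)^z = 180^0.17
ln(S₂/S₁) = 0.17 × ln 180 = 0.17 × 5.1930 = 0.8828
S₂/S₁ = e^0.8828 ≈ 2.418

2.42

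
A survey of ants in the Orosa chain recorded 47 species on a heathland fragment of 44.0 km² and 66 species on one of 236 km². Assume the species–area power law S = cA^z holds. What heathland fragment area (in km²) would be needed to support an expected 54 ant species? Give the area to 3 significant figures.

z = ln(66/47) / ln(236/44) = 0.3395 / 1.6796 = 0.2021
c = 47 / 44^0.2021 = 47 / 2.149 = 21.87
A = (54/21.87)^(1/0.2021) ⇒ ln A = ln(2.469)/0.2021 = 4.4711
A = e^4.4711 ≈ 87.45 km²

87.4 km²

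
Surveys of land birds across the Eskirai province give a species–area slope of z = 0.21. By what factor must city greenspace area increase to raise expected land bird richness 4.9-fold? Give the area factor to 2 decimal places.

1934.85

(A₂/A₁)^0.21 = 4.9, so A₂/A₁ = 4.9^(1/0.21) = 4.9^4.762
ln(A₂/A₁) = ln 4.9 / 0.21 = 1.5892 / 0.21 = 7.5678
A₂/A₁ = e^7.5678 ≈ 1935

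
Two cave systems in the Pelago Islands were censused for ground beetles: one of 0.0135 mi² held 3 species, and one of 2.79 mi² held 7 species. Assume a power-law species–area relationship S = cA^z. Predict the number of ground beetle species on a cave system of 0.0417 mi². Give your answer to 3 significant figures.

3.59

z = ln(7/3) / ln(2.79/0.0135) = 0.8473 / 5.3311 = 0.1589
c = 3 / 0.0135^0.1589 = 3 / 0.5045 = 5.947
S₃ = 5.947 × 0.0417^0.1589 = 5.947 × 0.6035 ≈ 3.589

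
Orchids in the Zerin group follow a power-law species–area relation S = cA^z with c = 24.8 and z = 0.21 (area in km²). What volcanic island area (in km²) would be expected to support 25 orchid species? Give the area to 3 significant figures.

25 = 24.8 × A^0.21  ⇒  A^0.21 = 25/24.8 = 1.008
ln A = ln(1.008) / 0.21 = 0.0080 / 0.21 = 0.0382
A = e^0.0382 ≈ 1.039 km²

1.04 km²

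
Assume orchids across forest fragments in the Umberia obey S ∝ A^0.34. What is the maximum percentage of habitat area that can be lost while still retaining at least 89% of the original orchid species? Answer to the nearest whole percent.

Need (A_new/A_old)^0.34 = 0.89, so A_new/A_old = 0.89^(1/0.34) = 0.89^2.941
ln(A_new/A_old) = ln 0.89 / 0.34 = -0.1165 / 0.34 = -0.3427
A_new/A_old = e^-0.3427 ≈ 0.7098
Fraction that can be lost = 1 − 0.7098 = 0.2902

29%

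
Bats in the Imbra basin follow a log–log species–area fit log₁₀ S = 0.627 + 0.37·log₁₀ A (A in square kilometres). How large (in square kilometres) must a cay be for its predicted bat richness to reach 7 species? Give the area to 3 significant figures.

3.89 square kilometres

7 = 4.236 × A^0.37  ⇒  A^0.37 = 7/4.236 = 1.652
ln A = ln(1.652) / 0.37 = 0.5022 / 0.37 = 1.3573
A = e^1.3573 ≈ 3.886 square kilometres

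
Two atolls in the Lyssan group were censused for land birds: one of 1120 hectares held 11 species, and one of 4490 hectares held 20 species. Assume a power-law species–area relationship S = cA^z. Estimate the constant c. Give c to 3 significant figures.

0.535

z = ln(S₂/S₁) / ln(A₂/A₁) = ln(20/11) / ln(4490/1120) = 0.5978 / 1.3885 = 0.4306
c = S₁ / A₁^z = 11 / 1120^0.4306 = 11 / 20.55 = 0.5352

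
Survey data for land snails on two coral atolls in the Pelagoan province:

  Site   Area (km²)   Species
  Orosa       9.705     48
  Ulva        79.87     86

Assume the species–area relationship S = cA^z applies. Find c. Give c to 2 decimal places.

25.60

z = ln(S₂/S₁) / ln(A₂/A₁) = ln(86/48) / ln(79.87/9.705) = 0.5831 / 2.1078 = 0.2767
c = S₁ / A₁^z = 48 / 9.705^0.2767 = 48 / 1.875 = 25.6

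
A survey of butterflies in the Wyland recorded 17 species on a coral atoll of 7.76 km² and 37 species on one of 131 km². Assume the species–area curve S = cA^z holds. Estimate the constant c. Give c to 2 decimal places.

9.67

z = ln(S₂/S₁) / ln(A₂/A₁) = ln(37/17) / ln(131/7.76) = 0.7777 / 2.8262 = 0.2752
c = S₁ / A₁^z = 17 / 7.76^0.2752 = 17 / 1.757 = 9.673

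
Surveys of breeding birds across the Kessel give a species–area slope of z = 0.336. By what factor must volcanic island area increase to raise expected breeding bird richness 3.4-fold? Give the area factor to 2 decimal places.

38.18

(A₂/A₁)^0.336 = 3.4, so A₂/A₁ = 3.4^(1/0.336) = 3.4^2.976
ln(A₂/A₁) = ln 3.4 / 0.336 = 1.2238 / 0.336 = 3.6422
A₂/A₁ = e^3.6422 ≈ 38.18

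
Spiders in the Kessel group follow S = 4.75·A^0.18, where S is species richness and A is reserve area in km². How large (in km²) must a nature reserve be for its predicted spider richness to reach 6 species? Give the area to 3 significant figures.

3.66 km²

6 = 4.75 × A^0.18  ⇒  A^0.18 = 6/4.75 = 1.263
ln A = ln(1.263) / 0.18 = 0.2336 / 0.18 = 1.2979
A = e^1.2979 ≈ 3.661 km²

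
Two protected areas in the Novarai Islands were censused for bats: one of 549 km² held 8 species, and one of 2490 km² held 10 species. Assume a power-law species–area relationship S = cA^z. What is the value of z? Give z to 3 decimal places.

0.148

Taking logs: ln S = ln c + z ln A, so z = (ln S₂ − ln S₁)/(ln A₂ − ln A₁).
z = ln(10/8) / ln(2490/549) = ln(1.25) / ln(4.536) = 0.2231 / 1.5119 = 0.1476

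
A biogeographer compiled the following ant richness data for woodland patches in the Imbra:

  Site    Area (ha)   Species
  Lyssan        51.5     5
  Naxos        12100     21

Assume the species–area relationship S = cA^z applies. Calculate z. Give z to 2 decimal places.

0.26

Taking logs: ln S = ln c + z ln A, so z = (ln S₂ − ln S₁)/(ln A₂ − ln A₁).
z = ln(21/5) / ln(12100/51.5) = ln(4.2) / ln(235) = 1.4351 / 5.4594 = 0.2629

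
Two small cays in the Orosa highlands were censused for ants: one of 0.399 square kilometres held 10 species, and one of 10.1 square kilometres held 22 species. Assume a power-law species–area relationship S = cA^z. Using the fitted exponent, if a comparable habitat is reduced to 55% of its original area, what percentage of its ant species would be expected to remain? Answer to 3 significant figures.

z = ln(22/10) / ln(10.1/0.399) = 0.7885 / 3.2313 = 0.2440
S_new/S_old = (A_new/A_old)^z = 0.55^0.2440 = exp(0.2440 × -0.5978) = 0.8643

86.4%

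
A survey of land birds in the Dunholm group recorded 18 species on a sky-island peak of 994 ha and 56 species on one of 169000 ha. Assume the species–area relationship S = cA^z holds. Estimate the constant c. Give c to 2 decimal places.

3.92

z = ln(S₂/S₁) / ln(A₂/A₁) = ln(56/18) / ln(169000/994) = 1.1350 / 5.1359 = 0.2210
c = S₁ / A₁^z = 18 / 994^0.2210 = 18 / 4.596 = 3.916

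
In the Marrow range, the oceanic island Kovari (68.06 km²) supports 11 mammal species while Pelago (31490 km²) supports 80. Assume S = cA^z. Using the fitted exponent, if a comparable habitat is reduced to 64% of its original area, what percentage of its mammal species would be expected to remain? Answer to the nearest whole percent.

z = ln(80/11) / ln(31490/68.06) = 1.9841 / 6.1370 = 0.3233
S_new/S_old = (A_new/A_old)^z = 0.64^0.3233 = exp(0.3233 × -0.4463) = 0.8656

87%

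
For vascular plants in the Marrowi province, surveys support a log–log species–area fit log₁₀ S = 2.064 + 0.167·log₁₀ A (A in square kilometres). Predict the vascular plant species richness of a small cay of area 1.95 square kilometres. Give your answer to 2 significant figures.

S = 115.9 × 1.95^0.167 = 115.9 × 1.118 ≈ 129.5

130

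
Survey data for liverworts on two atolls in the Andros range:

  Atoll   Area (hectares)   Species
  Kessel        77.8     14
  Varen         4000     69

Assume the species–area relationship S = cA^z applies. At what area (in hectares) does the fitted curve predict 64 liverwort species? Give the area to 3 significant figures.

3320 hectares

z = ln(69/14) / ln(4000/77.8) = 1.5950 / 3.9399 = 0.4048
c = 14 / 77.8^0.4048 = 14 / 5.828 = 2.402
A = (64/2.402)^(1/0.4048) ⇒ ln A = ln(26.64)/0.4048 = 8.1082
A = e^8.1082 ≈ 3322 hectares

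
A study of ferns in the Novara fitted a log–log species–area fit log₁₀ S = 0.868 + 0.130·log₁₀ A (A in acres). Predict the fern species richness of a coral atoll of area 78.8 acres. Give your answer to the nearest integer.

S = 7.379 × 78.8^0.13
ln S = ln 7.379 + 0.13 × ln 78.8 = 1.9986 + 0.13 × 4.3669 = 2.5663
S = e^2.5663 ≈ 13.02

13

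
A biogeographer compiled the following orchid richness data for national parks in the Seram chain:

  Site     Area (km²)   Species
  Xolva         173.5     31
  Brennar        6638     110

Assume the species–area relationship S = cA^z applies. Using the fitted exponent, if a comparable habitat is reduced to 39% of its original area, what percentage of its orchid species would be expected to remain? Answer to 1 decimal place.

72.1%

z = ln(110/31) / ln(6638/173.5) = 1.2665 / 3.6444 = 0.3475
S_new/S_old = (A_new/A_old)^z = 0.39^0.3475 = exp(0.3475 × -0.9416) = 0.7209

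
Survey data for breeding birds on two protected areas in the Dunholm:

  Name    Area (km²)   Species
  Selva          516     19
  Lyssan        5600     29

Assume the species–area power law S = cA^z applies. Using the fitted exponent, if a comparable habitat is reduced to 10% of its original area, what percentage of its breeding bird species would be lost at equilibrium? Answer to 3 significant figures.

z = ln(29/19) / ln(5600/516) = 0.4229 / 2.3844 = 0.1773
S_new/S_old = (A_new/A_old)^z = 0.1^0.1773 = exp(0.1773 × -2.3026) = 0.6647
Fraction lost = 1 − 0.6647 = 0.3353

33.5%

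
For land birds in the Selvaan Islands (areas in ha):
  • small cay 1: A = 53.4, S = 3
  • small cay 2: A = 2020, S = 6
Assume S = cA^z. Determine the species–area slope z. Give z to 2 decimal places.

Taking logs: ln S = ln c + z ln A, so z = (ln S₂ − ln S₁)/(ln A₂ − ln A₁).
z = ln(6/3) / ln(2020/53.4) = ln(2) / ln(37.83) = 0.6931 / 3.6330 = 0.1908

0.19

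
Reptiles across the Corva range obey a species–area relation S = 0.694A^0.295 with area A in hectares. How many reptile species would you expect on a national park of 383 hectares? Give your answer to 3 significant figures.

S = 0.694 × 383^0.295
ln S = ln 0.694 + 0.295 × ln 383 = -0.3653 + 0.295 × 5.9480 = 1.3894
S = e^1.3894 ≈ 4.012

4.01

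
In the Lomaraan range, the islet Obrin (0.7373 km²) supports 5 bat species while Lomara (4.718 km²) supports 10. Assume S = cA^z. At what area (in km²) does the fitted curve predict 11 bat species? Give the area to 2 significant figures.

z = ln(10/5) / ln(4.718/0.7373) = 0.6931 / 1.8561 = 0.3734
c = 5 / 0.7373^0.3734 = 5 / 0.8924 = 5.603
A = (11/5.603)^(1/0.3734) ⇒ ln A = ln(1.963)/0.3734 = 1.8066
A = e^1.8066 ≈ 6.09 km²

6.1 km²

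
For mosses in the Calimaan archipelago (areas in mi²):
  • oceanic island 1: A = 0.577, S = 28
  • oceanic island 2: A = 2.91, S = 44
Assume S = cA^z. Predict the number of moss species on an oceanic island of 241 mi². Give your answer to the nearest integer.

z = ln(44/28) / ln(2.91/0.577) = 0.4520 / 1.6181 = 0.2793
c = 28 / 0.577^0.2793 = 28 / 0.8576 = 32.65
S₃ = 32.65 × 241^0.2793 = 32.65 × 4.628 ≈ 151.1

151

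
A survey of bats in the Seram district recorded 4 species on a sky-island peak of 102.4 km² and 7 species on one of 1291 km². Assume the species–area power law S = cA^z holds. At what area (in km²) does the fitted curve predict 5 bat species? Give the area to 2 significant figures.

280 km²

z = ln(7/4) / ln(1291/102.4) = 0.5596 / 2.5343 = 0.2208
c = 4 / 102.4^0.2208 = 4 / 2.779 = 1.439
A = (5/1.439)^(1/0.2208) ⇒ ln A = ln(3.474)/0.2208 = 5.6394
A = e^5.6394 ≈ 281.3 km²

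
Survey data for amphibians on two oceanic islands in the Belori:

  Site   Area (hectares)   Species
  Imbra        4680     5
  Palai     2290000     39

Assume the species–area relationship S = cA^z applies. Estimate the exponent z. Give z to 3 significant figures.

Taking logs: ln S = ln c + z ln A, so z = (ln S₂ − ln S₁)/(ln A₂ − ln A₁).
z = ln(39/5) / ln(2290000/4680) = ln(7.8) / ln(489.3) = 2.0541 / 6.1930 = 0.3317

0.332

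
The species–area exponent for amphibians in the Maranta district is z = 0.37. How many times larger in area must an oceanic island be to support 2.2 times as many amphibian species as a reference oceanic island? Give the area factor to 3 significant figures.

(A₂/A₁)^0.37 = 2.2, so A₂/A₁ = 2.2^(1/0.37) = 2.2^2.703
ln(A₂/A₁) = ln 2.2 / 0.37 = 0.7885 / 0.37 = 2.1310
A₂/A₁ = e^2.1310 ≈ 8.423

8.42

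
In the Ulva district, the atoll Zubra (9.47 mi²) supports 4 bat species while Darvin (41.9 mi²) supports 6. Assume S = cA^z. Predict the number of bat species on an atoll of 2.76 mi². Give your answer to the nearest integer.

3

z = ln(6/4) / ln(41.9/9.47) = 0.4055 / 1.4872 = 0.2726
c = 4 / 9.47^0.2726 = 4 / 1.846 = 2.167
S₃ = 2.167 × 2.76^0.2726 = 2.167 × 1.319 ≈ 2.858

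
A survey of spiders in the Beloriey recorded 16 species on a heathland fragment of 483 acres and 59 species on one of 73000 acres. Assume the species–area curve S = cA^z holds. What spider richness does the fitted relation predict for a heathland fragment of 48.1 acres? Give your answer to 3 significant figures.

z = ln(59/16) / ln(73000/483) = 1.3049 / 5.0182 = 0.2600
c = 16 / 483^0.2600 = 16 / 4.988 = 3.208
S₃ = 3.208 × 48.1^0.2600 = 3.208 × 2.738 ≈ 8.782

8.78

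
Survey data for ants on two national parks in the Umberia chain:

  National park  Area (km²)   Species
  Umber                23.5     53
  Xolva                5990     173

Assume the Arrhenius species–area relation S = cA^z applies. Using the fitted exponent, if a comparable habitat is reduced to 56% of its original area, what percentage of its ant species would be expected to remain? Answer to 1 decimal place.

88.4%

z = ln(173/53) / ln(5990/23.5) = 1.1830 / 5.5408 = 0.2135
S_new/S_old = (A_new/A_old)^z = 0.56^0.2135 = exp(0.2135 × -0.5798) = 0.8836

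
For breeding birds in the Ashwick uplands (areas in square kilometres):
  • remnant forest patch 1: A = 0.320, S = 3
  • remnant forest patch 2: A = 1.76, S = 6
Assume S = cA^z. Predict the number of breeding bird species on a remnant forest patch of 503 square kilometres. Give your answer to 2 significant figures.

60

z = ln(6/3) / ln(1.76/0.32) = 0.6931 / 1.7047 = 0.4066
c = 3 / 0.32^0.4066 = 3 / 0.6292 = 4.768
S₃ = 4.768 × 503^0.4066 = 4.768 × 12.54 ≈ 59.81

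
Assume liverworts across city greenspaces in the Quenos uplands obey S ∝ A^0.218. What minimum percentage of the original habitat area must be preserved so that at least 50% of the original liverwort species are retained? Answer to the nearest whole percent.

4%

Need (A_new/A_old)^0.218 = 0.5, so A_new/A_old = 0.5^(1/0.218) = 0.5^4.587
ln(A_new/A_old) = ln 0.5 / 0.218 = -0.6931 / 0.218 = -3.1796
A_new/A_old = e^-3.1796 ≈ 0.0416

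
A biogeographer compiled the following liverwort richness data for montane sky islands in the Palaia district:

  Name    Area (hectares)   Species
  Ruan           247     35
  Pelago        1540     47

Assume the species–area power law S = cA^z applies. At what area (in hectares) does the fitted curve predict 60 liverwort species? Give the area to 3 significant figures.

z = ln(47/35) / ln(1540/247) = 0.2948 / 1.8301 = 0.1611
c = 35 / 247^0.1611 = 35 / 2.429 = 14.41
A = (60/14.41)^(1/0.1611) ⇒ ln A = ln(4.164)/0.1611 = 8.8555
A = e^8.8555 ≈ 7013 hectares

7010 hectares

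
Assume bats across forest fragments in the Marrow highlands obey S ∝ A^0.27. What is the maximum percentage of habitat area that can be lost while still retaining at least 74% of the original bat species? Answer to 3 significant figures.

67.2%

Need (A_new/A_old)^0.27 = 0.74, so A_new/A_old = 0.74^(1/0.27) = 0.74^3.704
ln(A_new/A_old) = ln 0.74 / 0.27 = -0.3011 / 0.27 = -1.1152
A_new/A_old = e^-1.1152 ≈ 0.3278
Fraction that can be lost = 1 − 0.3278 = 0.6722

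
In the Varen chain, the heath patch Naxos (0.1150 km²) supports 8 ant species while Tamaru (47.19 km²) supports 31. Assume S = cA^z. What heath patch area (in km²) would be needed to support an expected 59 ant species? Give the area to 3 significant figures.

z = ln(31/8) / ln(47.19/0.115) = 1.3545 / 6.0170 = 0.2251
c = 8 / 0.115^0.2251 = 8 / 0.6145 = 13.02
A = (59/13.02)^(1/0.2251) ⇒ ln A = ln(4.532)/0.2251 = 6.7129
A = e^6.7129 ≈ 822.9 km²

823 km²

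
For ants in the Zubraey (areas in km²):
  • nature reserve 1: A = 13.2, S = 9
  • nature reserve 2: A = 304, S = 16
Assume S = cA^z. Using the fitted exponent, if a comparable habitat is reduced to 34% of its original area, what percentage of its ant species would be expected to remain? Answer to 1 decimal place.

82.0%

z = ln(16/9) / ln(304/13.2) = 0.5754 / 3.1368 = 0.1834
S_new/S_old = (A_new/A_old)^z = 0.34^0.1834 = exp(0.1834 × -1.0788) = 0.8205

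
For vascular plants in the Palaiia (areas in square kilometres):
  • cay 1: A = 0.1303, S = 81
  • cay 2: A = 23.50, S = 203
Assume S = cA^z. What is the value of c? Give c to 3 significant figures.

116

z = ln(S₂/S₁) / ln(A₂/A₁) = ln(203/81) / ln(23.5/0.1303) = 0.9188 / 5.1949 = 0.1769
c = S₁ / A₁^z = 81 / 0.1303^0.1769 = 81 / 0.6974 = 116.1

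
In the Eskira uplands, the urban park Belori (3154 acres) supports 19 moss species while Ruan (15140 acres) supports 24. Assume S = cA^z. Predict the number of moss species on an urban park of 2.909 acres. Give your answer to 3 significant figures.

6.71

z = ln(24/19) / ln(15140/3154) = 0.2336 / 1.5687 = 0.1489
c = 19 / 3154^0.1489 = 19 / 3.319 = 5.724
S₃ = 5.724 × 2.909^0.1489 = 5.724 × 1.172 ≈ 6.71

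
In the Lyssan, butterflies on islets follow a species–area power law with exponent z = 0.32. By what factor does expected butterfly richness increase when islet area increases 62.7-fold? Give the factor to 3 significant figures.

3.76

S₂/S₁ = (A₂/A₁)^z = 62.7^0.32
ln(S₂/S₁) = 0.32 × ln 62.7 = 0.32 × 4.1384 = 1.3243
S₂/S₁ = e^1.3243 ≈ 3.759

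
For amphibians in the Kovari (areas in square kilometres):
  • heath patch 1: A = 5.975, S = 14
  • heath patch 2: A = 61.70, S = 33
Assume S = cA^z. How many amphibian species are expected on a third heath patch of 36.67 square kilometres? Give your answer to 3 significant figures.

z = ln(33/14) / ln(61.7/5.975) = 0.8575 / 2.3347 = 0.3673
c = 14 / 5.975^0.3673 = 14 / 1.928 = 7.261
S₃ = 7.261 × 36.67^0.3673 = 7.261 × 3.754 ≈ 27.26

27.3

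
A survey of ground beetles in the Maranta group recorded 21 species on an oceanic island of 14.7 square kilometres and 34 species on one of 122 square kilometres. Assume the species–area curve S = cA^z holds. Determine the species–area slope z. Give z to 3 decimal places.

0.228

Taking logs: ln S = ln c + z ln A, so z = (ln S₂ − ln S₁)/(ln A₂ − ln A₁).
z = ln(34/21) / ln(122/14.7) = ln(1.619) / ln(8.299) = 0.4818 / 2.1162 = 0.2277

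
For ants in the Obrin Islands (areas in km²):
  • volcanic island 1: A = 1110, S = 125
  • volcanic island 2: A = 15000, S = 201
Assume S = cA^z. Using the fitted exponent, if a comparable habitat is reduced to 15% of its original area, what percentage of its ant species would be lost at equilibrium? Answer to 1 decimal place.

z = ln(201/125) / ln(15000/1110) = 0.4750 / 2.6037 = 0.1824
S_new/S_old = (A_new/A_old)^z = 0.15^0.1824 = exp(0.1824 × -1.8971) = 0.7074
Fraction lost = 1 − 0.7074 = 0.2926

29.3%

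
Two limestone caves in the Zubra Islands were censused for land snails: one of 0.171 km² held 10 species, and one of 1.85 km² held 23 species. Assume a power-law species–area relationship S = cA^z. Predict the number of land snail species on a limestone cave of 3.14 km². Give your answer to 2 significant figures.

z = ln(23/10) / ln(1.85/0.171) = 0.8329 / 2.3813 = 0.3498
c = 10 / 0.171^0.3498 = 10 / 0.5392 = 18.55
S₃ = 18.55 × 3.14^0.3498 = 18.55 × 1.492 ≈ 27.68

28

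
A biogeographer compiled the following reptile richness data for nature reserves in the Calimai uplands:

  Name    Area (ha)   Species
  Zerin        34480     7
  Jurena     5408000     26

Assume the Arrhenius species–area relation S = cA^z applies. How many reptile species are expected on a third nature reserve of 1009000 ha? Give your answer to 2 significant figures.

z = ln(26/7) / ln(5408000/34480) = 1.3122 / 5.0553 = 0.2596
c = 7 / 34480^0.2596 = 7 / 15.06 = 0.4648
S₃ = 0.4648 × 1009000^0.2596 = 0.4648 × 36.18 ≈ 16.82

17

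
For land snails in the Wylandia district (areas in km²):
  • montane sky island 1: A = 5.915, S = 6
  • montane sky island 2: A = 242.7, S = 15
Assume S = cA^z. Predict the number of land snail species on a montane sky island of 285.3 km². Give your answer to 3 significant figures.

15.6

z = ln(15/6) / ln(242.7/5.915) = 0.9163 / 3.7143 = 0.2467
c = 6 / 5.915^0.2467 = 6 / 1.55 = 3.87
S₃ = 3.87 × 285.3^0.2467 = 3.87 × 4.034 ≈ 15.61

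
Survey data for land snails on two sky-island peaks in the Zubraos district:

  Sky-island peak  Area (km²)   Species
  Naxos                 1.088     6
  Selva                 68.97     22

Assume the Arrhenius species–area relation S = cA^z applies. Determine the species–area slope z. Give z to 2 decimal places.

0.31

Taking logs: ln S = ln c + z ln A, so z = (ln S₂ − ln S₁)/(ln A₂ − ln A₁).
z = ln(22/6) / ln(68.97/1.088) = ln(3.667) / ln(63.39) = 1.2993 / 4.1493 = 0.3131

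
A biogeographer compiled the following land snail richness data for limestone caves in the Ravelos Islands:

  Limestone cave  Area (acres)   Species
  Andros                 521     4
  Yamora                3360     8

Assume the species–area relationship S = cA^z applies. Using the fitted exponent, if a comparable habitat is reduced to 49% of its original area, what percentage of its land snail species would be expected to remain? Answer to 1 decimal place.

z = ln(8/4) / ln(3360/521) = 0.6931 / 1.8639 = 0.3719
S_new/S_old = (A_new/A_old)^z = 0.49^0.3719 = exp(0.3719 × -0.7133) = 0.767

76.7%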